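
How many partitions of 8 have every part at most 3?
p(8, parts ≤ 3) = 10

Partitions of 8 with all parts ≤ 3: 3+3+2, 3+3+1+1, 3+2+2+1, 3+2+1+1+1, 3+1+1+1+1+1, 2+2+2+2, 2+2+2+1+1, 2+2+1+1+1+1, 2+1+1+1+1+1+1, 1+1+1+1+1+1+1+1. Count = 10.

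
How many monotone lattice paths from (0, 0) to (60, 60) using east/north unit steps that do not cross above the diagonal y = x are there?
C_60 = 1583850964596120042686772779038896

These NE paths below the diagonal are counted by the Catalan number C_n = (1/(n + 1)) · C(2n, n). For n = 60: C_60 = (1/61) · C(120, 60) = 96614908840363322603893139521372656/61 = 1583850964596120042686772779038896.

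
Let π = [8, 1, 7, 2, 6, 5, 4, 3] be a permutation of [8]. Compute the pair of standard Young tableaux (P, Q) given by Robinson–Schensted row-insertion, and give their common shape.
P = [1, 2, 3] / [4] / [5] / [6] / [7] / [8];  Q = [1, 3, 5] / [2] / [4] / [6] / [7] / [8];  common shape = (3, 1, 1, 1, 1, 1)

Row-insert the values π_1, π_2, … into P one at a time, bumping the leftmost entry strictly greater than the inserted value down to the next row. The recording tableau Q records, in position (i, j), the step at which that cell was added to P.
  Insert 8 (step 1): P = [8];  Q = [1]
  Insert 1 (step 2): P = [1] / [8];  Q = [1] / [2]
  Insert 7 (step 3): P = [1, 7] / [8];  Q = [1, 3] / [2]
  Insert 2 (step 4): P = [1, 2] / [7] / [8];  Q = [1, 3] / [2] / [4]
  Insert 6 (step 5): P = [1, 2, 6] / [7] / [8];  Q = [1, 3, 5] / [2] / [4]
  Insert 5 (step 6): P = [1, 2, 5] / [6] / [7] / [8];  Q = [1, 3, 5] / [2] / [4] / [6]
  Insert 4 (step 7): P = [1, 2, 4] / [5] / [6] / [7] / [8];  Q = [1, 3, 5] / [2] / [4] / [6] / [7]
  Insert 3 (step 8): P = [1, 2, 3] / [4] / [5] / [6] / [7] / [8];  Q = [1, 3, 5] / [2] / [4] / [6] / [7] / [8]
Final shape: (3, 1, 1, 1, 1, 1).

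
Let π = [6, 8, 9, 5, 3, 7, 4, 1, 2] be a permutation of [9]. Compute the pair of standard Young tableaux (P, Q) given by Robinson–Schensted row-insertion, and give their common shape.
P = [1, 2, 9] / [3, 4] / [5, 7] / [6, 8];  Q = [1, 2, 3] / [4, 6] / [5, 7] / [8, 9];  common shape = (3, 2, 2, 2)

Row-insert the values π_1, π_2, … into P one at a time, bumping the leftmost entry strictly greater than the inserted value down to the next row. The recording tableau Q records, in position (i, j), the step at which that cell was added to P.
  Insert 6 (step 1): P = [6];  Q = [1]
  Insert 8 (step 2): P = [6, 8];  Q = [1, 2]
  Insert 9 (step 3): P = [6, 8, 9];  Q = [1, 2, 3]
  Insert 5 (step 4): P = [5, 8, 9] / [6];  Q = [1, 2, 3] / [4]
  Insert 3 (step 5): P = [3, 8, 9] / [5] / [6];  Q = [1, 2, 3] / [4] / [5]
  Insert 7 (step 6): P = [3, 7, 9] / [5, 8] / [6];  Q = [1, 2, 3] / [4, 6] / [5]
  Insert 4 (step 7): P = [3, 4, 9] / [5, 7] / [6, 8];  Q = [1, 2, 3] / [4, 6] / [5, 7]
  Insert 1 (step 8): P = [1, 4, 9] / [3, 7] / [5, 8] / [6];  Q = [1, 2, 3] / [4, 6] / [5, 7] / [8]
  Insert 2 (step 9): P = [1, 2, 9] / [3, 4] / [5, 7] / [6, 8];  Q = [1, 2, 3] / [4, 6] / [5, 7] / [8, 9]
Final shape: (3, 2, 2, 2).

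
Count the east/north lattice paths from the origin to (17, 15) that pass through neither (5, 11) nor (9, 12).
Number of paths = 512878110

Inclusion–exclusion. Total paths: C(32, 17) = 565722720. Through P₁: C(16, 5)·C(16, 12) = 7949760. Through P₂: C(21, 9)·C(11, 8) = 48498450. Since P₁ is strictly southwest of P₂, a monotone path through both must visit P₁ then P₂; paths through both = C(16, 5)·C(5, 4)·C(11, 8) = 3603600. Avoid both = 565722720 − 7949760 − 48498450 + 3603600 = 512878110.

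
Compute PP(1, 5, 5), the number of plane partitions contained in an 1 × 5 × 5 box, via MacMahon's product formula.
PP(1, 5, 5) = 252

Evaluate the triple product over i = 1..1, j = 1..5, k = 1..5. The factors are (2/1) · (3/2) · (4/3) · (5/4) · (6/5) · (3/2) · (4/3) · (5/4) · … (25 factors total). The numerators and denominators telescope so the product is an integer; carrying out the multiplication exactly gives PP(1, 5, 5) = 252.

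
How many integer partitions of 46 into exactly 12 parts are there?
p(46, 12 parts) = 8877

Partitions of n into exactly k parts are in bijection with partitions of n − k into at most k parts (subtract 1 from each part). So p(46, exactly 12) = p(34, parts ≤ 12). Computing via the recurrence p(m, j) = p(m, j−1) + p(m−j, j) gives 8877.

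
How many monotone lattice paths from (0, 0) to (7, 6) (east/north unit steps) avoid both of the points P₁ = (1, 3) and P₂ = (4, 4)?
Number of paths = 840

Inclusion–exclusion. Total paths: C(13, 7) = 1716. Through P₁: C(4, 1)·C(9, 6) = 336. Through P₂: C(8, 4)·C(5, 3) = 700. Since P₁ is strictly southwest of P₂, a monotone path through both must visit P₁ then P₂; paths through both = C(4, 1)·C(4, 3)·C(5, 3) = 160. Avoid both = 1716 − 336 − 700 + 160 = 840.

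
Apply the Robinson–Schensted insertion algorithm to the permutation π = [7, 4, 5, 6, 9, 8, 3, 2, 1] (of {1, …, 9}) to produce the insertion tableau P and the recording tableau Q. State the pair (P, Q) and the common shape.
P = [1, 5, 6, 8] / [2, 9] / [3] / [4] / [7];  Q = [1, 3, 4, 5] / [2, 6] / [7] / [8] / [9];  common shape = (4, 2, 1, 1, 1)

Row-insert the values π_1, π_2, … into P one at a time, bumping the leftmost entry strictly greater than the inserted value down to the next row. The recording tableau Q records, in position (i, j), the step at which that cell was added to P.
  Insert 7 (step 1): P = [7];  Q = [1]
  Insert 4 (step 2): P = [4] / [7];  Q = [1] / [2]
  Insert 5 (step 3): P = [4, 5] / [7];  Q = [1, 3] / [2]
  Insert 6 (step 4): P = [4, 5, 6] / [7];  Q = [1, 3, 4] / [2]
  Insert 9 (step 5): P = [4, 5, 6, 9] / [7];  Q = [1, 3, 4, 5] / [2]
  Insert 8 (step 6): P = [4, 5, 6, 8] / [7, 9];  Q = [1, 3, 4, 5] / [2, 6]
  Insert 3 (step 7): P = [3, 5, 6, 8] / [4, 9] / [7];  Q = [1, 3, 4, 5] / [2, 6] / [7]
  Insert 2 (step 8): P = [2, 5, 6, 8] / [3, 9] / [4] / [7];  Q = [1, 3, 4, 5] / [2, 6] / [7] / [8]
  Insert 1 (step 9): P = [1, 5, 6, 8] / [2, 9] / [3] / [4] / [7];  Q = [1, 3, 4, 5] / [2, 6] / [7] / [8] / [9]
Final shape: (4, 2, 1, 1, 1).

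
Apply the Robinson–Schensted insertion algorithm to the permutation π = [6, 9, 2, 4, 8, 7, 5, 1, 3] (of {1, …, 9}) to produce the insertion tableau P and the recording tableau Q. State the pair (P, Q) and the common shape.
P = [1, 3, 5] / [2, 4] / [6, 7] / [8] / [9];  Q = [1, 2, 5] / [3, 4] / [6, 9] / [7] / [8];  common shape = (3, 2, 2, 1, 1)

Row-insert the values π_1, π_2, … into P one at a time, bumping the leftmost entry strictly greater than the inserted value down to the next row. The recording tableau Q records, in position (i, j), the step at which that cell was added to P.
  Insert 6 (step 1): P = [6];  Q = [1]
  Insert 9 (step 2): P = [6, 9];  Q = [1, 2]
  Insert 2 (step 3): P = [2, 9] / [6];  Q = [1, 2] / [3]
  Insert 4 (step 4): P = [2, 4] / [6, 9];  Q = [1, 2] / [3, 4]
  Insert 8 (step 5): P = [2, 4, 8] / [6, 9];  Q = [1, 2, 5] / [3, 4]
  Insert 7 (step 6): P = [2, 4, 7] / [6, 8] / [9];  Q = [1, 2, 5] / [3, 4] / [6]
  Insert 5 (step 7): P = [2, 4, 5] / [6, 7] / [8] / [9];  Q = [1, 2, 5] / [3, 4] / [6] / [7]
  Insert 1 (step 8): P = [1, 4, 5] / [2, 7] / [6] / [8] / [9];  Q = [1, 2, 5] / [3, 4] / [6] / [7] / [8]
  Insert 3 (step 9): P = [1, 3, 5] / [2, 4] / [6, 7] / [8] / [9];  Q = [1, 2, 5] / [3, 4] / [6, 9] / [7] / [8]
Final shape: (3, 2, 2, 1, 1).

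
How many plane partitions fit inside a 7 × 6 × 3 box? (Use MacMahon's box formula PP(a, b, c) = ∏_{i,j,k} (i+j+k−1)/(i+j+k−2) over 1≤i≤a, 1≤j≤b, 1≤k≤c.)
PP(7, 6, 3) = 131589315

Evaluate the triple product over i = 1..7, j = 1..6, k = 1..3. The factors are (2/1) · (3/2) · (4/3) · (3/2) · (4/3) · (5/4) · (4/3) · (5/4) · … (126 factors total). The numerators and denominators telescope so the product is an integer; carrying out the multiplication exactly gives PP(7, 6, 3) = 131589315.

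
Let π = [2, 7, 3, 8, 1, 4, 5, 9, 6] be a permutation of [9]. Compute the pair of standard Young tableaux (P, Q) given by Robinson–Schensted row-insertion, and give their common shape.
P = [1, 3, 4, 5, 6] / [2, 8, 9] / [7];  Q = [1, 2, 4, 7, 8] / [3, 6, 9] / [5];  common shape = (5, 3, 1)

Row-insert the values π_1, π_2, … into P one at a time, bumping the leftmost entry strictly greater than the inserted value down to the next row. The recording tableau Q records, in position (i, j), the step at which that cell was added to P.
  Insert 2 (step 1): P = [2];  Q = [1]
  Insert 7 (step 2): P = [2, 7];  Q = [1, 2]
  Insert 3 (step 3): P = [2, 3] / [7];  Q = [1, 2] / [3]
  Insert 8 (step 4): P = [2, 3, 8] / [7];  Q = [1, 2, 4] / [3]
  Insert 1 (step 5): P = [1, 3, 8] / [2] / [7];  Q = [1, 2, 4] / [3] / [5]
  Insert 4 (step 6): P = [1, 3, 4] / [2, 8] / [7];  Q = [1, 2, 4] / [3, 6] / [5]
  Insert 5 (step 7): P = [1, 3, 4, 5] / [2, 8] / [7];  Q = [1, 2, 4, 7] / [3, 6] / [5]
  Insert 9 (step 8): P = [1, 3, 4, 5, 9] / [2, 8] / [7];  Q = [1, 2, 4, 7, 8] / [3, 6] / [5]
  Insert 6 (step 9): P = [1, 3, 4, 5, 6] / [2, 8, 9] / [7];  Q = [1, 2, 4, 7, 8] / [3, 6, 9] / [5]
Final shape: (5, 3, 1).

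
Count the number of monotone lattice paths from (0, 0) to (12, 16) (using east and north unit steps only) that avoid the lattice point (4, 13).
Number of paths = 30029055

Total paths from (0, 0) to (12, 16): C(28, 12) = 30421755. Paths through (4, 13): (paths (0, 0) → (4, 13)) × (paths (4, 13) → (12, 16)) = C(17, 4) · C(11, 8) = 2380 · 165 = 392700. Avoidance count = 30421755 − 392700 = 30029055.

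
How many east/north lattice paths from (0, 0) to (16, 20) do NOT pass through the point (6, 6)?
Number of paths = 5495671566

Total paths from (0, 0) to (16, 20): C(36, 16) = 7307872110. Paths through (6, 6): (paths (0, 0) → (6, 6)) × (paths (6, 6) → (16, 20)) = C(12, 6) · C(24, 10) = 924 · 1961256 = 1812200544. Avoidance count = 7307872110 − 1812200544 = 5495671566.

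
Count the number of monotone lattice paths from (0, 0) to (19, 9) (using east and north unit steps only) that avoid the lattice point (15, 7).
Number of paths = 4348740

Total paths from (0, 0) to (19, 9): C(28, 19) = 6906900. Paths through (15, 7): (paths (0, 0) → (15, 7)) × (paths (15, 7) → (19, 9)) = C(22, 15) · C(6, 4) = 170544 · 15 = 2558160. Avoidance count = 6906900 − 2558160 = 4348740.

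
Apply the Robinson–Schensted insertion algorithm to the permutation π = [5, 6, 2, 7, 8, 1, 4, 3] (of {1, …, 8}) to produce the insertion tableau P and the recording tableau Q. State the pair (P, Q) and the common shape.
P = [1, 3, 7, 8] / [2, 4] / [5, 6];  Q = [1, 2, 4, 5] / [3, 7] / [6, 8];  common shape = (4, 2, 2)

Row-insert the values π_1, π_2, … into P one at a time, bumping the leftmost entry strictly greater than the inserted value down to the next row. The recording tableau Q records, in position (i, j), the step at which that cell was added to P.
  Insert 5 (step 1): P = [5];  Q = [1]
  Insert 6 (step 2): P = [5, 6];  Q = [1, 2]
  Insert 2 (step 3): P = [2, 6] / [5];  Q = [1, 2] / [3]
  Insert 7 (step 4): P = [2, 6, 7] / [5];  Q = [1, 2, 4] / [3]
  Insert 8 (step 5): P = [2, 6, 7, 8] / [5];  Q = [1, 2, 4, 5] / [3]
  Insert 1 (step 6): P = [1, 6, 7, 8] / [2] / [5];  Q = [1, 2, 4, 5] / [3] / [6]
  Insert 4 (step 7): P = [1, 4, 7, 8] / [2, 6] / [5];  Q = [1, 2, 4, 5] / [3, 7] / [6]
  Insert 3 (step 8): P = [1, 3, 7, 8] / [2, 4] / [5, 6];  Q = [1, 2, 4, 5] / [3, 7] / [6, 8]
Final shape: (4, 2, 2).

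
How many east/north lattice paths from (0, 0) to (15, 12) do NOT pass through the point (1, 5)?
Number of paths = 16686180

Total paths from (0, 0) to (15, 12): C(27, 15) = 17383860. Paths through (1, 5): (paths (0, 0) → (1, 5)) × (paths (1, 5) → (15, 12)) = C(6, 1) · C(21, 14) = 6 · 116280 = 697680. Avoidance count = 17383860 − 697680 = 16686180.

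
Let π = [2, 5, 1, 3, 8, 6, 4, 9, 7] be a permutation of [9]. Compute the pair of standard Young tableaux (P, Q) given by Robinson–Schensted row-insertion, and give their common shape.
P = [1, 3, 4, 7] / [2, 5, 6, 9] / [8];  Q = [1, 2, 5, 8] / [3, 4, 6, 9] / [7];  common shape = (4, 4, 1)

Row-insert the values π_1, π_2, … into P one at a time, bumping the leftmost entry strictly greater than the inserted value down to the next row. The recording tableau Q records, in position (i, j), the step at which that cell was added to P.
  Insert 2 (step 1): P = [2];  Q = [1]
  Insert 5 (step 2): P = [2, 5];  Q = [1, 2]
  Insert 1 (step 3): P = [1, 5] / [2];  Q = [1, 2] / [3]
  Insert 3 (step 4): P = [1, 3] / [2, 5];  Q = [1, 2] / [3, 4]
  Insert 8 (step 5): P = [1, 3, 8] / [2, 5];  Q = [1, 2, 5] / [3, 4]
  Insert 6 (step 6): P = [1, 3, 6] / [2, 5, 8];  Q = [1, 2, 5] / [3, 4, 6]
  Insert 4 (step 7): P = [1, 3, 4] / [2, 5, 6] / [8];  Q = [1, 2, 5] / [3, 4, 6] / [7]
  Insert 9 (step 8): P = [1, 3, 4, 9] / [2, 5, 6] / [8];  Q = [1, 2, 5, 8] / [3, 4, 6] / [7]
  Insert 7 (step 9): P = [1, 3, 4, 7] / [2, 5, 6, 9] / [8];  Q = [1, 2, 5, 8] / [3, 4, 6, 9] / [7]
Final shape: (4, 4, 1).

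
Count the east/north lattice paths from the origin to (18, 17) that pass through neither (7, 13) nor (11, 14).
Number of paths = 3943376850

Inclusion–exclusion. Total paths: C(35, 18) = 4537567650. Through P₁: C(20, 7)·C(15, 11) = 105814800. Through P₂: C(25, 11)·C(10, 7) = 534888000. Since P₁ is strictly southwest of P₂, a monotone path through both must visit P₁ then P₂; paths through both = C(20, 7)·C(5, 4)·C(10, 7) = 46512000. Avoid both = 4537567650 − 105814800 − 534888000 + 46512000 = 3943376850.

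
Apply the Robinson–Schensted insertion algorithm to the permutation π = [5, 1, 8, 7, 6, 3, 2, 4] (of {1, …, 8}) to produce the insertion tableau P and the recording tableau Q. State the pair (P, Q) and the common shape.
P = [1, 2, 4] / [3, 6] / [5] / [7] / [8];  Q = [1, 3, 8] / [2, 4] / [5] / [6] / [7];  common shape = (3, 2, 1, 1, 1)

Row-insert the values π_1, π_2, … into P one at a time, bumping the leftmost entry strictly greater than the inserted value down to the next row. The recording tableau Q records, in position (i, j), the step at which that cell was added to P.
  Insert 5 (step 1): P = [5];  Q = [1]
  Insert 1 (step 2): P = [1] / [5];  Q = [1] / [2]
  Insert 8 (step 3): P = [1, 8] / [5];  Q = [1, 3] / [2]
  Insert 7 (step 4): P = [1, 7] / [5, 8];  Q = [1, 3] / [2, 4]
  Insert 6 (step 5): P = [1, 6] / [5, 7] / [8];  Q = [1, 3] / [2, 4] / [5]
  Insert 3 (step 6): P = [1, 3] / [5, 6] / [7] / [8];  Q = [1, 3] / [2, 4] / [5] / [6]
  Insert 2 (step 7): P = [1, 2] / [3, 6] / [5] / [7] / [8];  Q = [1, 3] / [2, 4] / [5] / [6] / [7]
  Insert 4 (step 8): P = [1, 2, 4] / [3, 6] / [5] / [7] / [8];  Q = [1, 3, 8] / [2, 4] / [5] / [6] / [7]
Final shape: (3, 2, 1, 1, 1).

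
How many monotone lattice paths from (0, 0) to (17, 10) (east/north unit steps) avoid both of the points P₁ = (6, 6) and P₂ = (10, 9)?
Number of paths = 6694721

Inclusion–exclusion. Total paths: C(27, 17) = 8436285. Through P₁: C(12, 6)·C(15, 11) = 1261260. Through P₂: C(19, 10)·C(8, 7) = 739024. Since P₁ is strictly southwest of P₂, a monotone path through both must visit P₁ then P₂; paths through both = C(12, 6)·C(7, 4)·C(8, 7) = 258720. Avoid both = 8436285 − 1261260 − 739024 + 258720 = 6694721.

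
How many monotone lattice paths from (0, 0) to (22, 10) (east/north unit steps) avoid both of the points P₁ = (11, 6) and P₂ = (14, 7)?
Number of paths = 36600960

Inclusion–exclusion. Total paths: C(32, 22) = 64512240. Through P₁: C(17, 11)·C(15, 11) = 16893240. Through P₂: C(21, 14)·C(11, 8) = 19186200. Since P₁ is strictly southwest of P₂, a monotone path through both must visit P₁ then P₂; paths through both = C(17, 11)·C(4, 3)·C(11, 8) = 8168160. Avoid both = 64512240 − 16893240 − 19186200 + 8168160 = 36600960.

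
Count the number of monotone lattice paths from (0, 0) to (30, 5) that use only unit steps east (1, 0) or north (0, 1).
Number of paths = 324632

A monotone lattice path from (0, 0) to (30, 5) consists of 30 east steps and 5 north steps in some order, so it is determined by which 30 of the 35 steps are east. The count is C(35, 30) = 324632.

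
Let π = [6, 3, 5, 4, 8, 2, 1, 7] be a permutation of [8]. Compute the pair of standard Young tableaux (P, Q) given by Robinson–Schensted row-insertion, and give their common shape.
P = [1, 4, 7] / [2, 8] / [3] / [5] / [6];  Q = [1, 3, 5] / [2, 8] / [4] / [6] / [7];  common shape = (3, 2, 1, 1, 1)

Row-insert the values π_1, π_2, … into P one at a time, bumping the leftmost entry strictly greater than the inserted value down to the next row. The recording tableau Q records, in position (i, j), the step at which that cell was added to P.
  Insert 6 (step 1): P = [6];  Q = [1]
  Insert 3 (step 2): P = [3] / [6];  Q = [1] / [2]
  Insert 5 (step 3): P = [3, 5] / [6];  Q = [1, 3] / [2]
  Insert 4 (step 4): P = [3, 4] / [5] / [6];  Q = [1, 3] / [2] / [4]
  Insert 8 (step 5): P = [3, 4, 8] / [5] / [6];  Q = [1, 3, 5] / [2] / [4]
  Insert 2 (step 6): P = [2, 4, 8] / [3] / [5] / [6];  Q = [1, 3, 5] / [2] / [4] / [6]
  Insert 1 (step 7): P = [1, 4, 8] / [2] / [3] / [5] / [6];  Q = [1, 3, 5] / [2] / [4] / [6] / [7]
  Insert 7 (step 8): P = [1, 4, 7] / [2, 8] / [3] / [5] / [6];  Q = [1, 3, 5] / [2, 8] / [4] / [6] / [7]
Final shape: (3, 2, 1, 1, 1).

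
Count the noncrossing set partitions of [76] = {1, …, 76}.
C_76 = 4790408930363303911328386208394864461024520

These noncrossing partitions are counted by the Catalan number C_n = (1/(n + 1)) · C(2n, n). For n = 76: C_76 = (1/77) · C(152, 76) = 368861487637974401172285738046404563498888040/77 = 4790408930363303911328386208394864461024520.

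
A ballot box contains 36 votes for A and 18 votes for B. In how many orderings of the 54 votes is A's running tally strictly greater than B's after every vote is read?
Strict-lead orderings = 32308782859535

Total orderings of the 54 votes with 36 for A: C(54, 36) = 96926348578605. By the Bertrand ballot formula (Cycle Lemma / reflection principle), the number of orderings in which A is strictly ahead of B throughout is (p − q)/(p + q) · C(p + q, p) = (36 − 18)/(36 + 18) · 96926348578605 = 32308782859535.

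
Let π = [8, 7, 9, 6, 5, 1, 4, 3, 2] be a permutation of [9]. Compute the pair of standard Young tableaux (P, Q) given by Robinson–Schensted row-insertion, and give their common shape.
P = [1, 2] / [3, 9] / [4] / [5] / [6] / [7] / [8];  Q = [1, 3] / [2, 7] / [4] / [5] / [6] / [8] / [9];  common shape = (2, 2, 1, 1, 1, 1, 1)

Row-insert the values π_1, π_2, … into P one at a time, bumping the leftmost entry strictly greater than the inserted value down to the next row. The recording tableau Q records, in position (i, j), the step at which that cell was added to P.
  Insert 8 (step 1): P = [8];  Q = [1]
  Insert 7 (step 2): P = [7] / [8];  Q = [1] / [2]
  Insert 9 (step 3): P = [7, 9] / [8];  Q = [1, 3] / [2]
  Insert 6 (step 4): P = [6, 9] / [7] / [8];  Q = [1, 3] / [2] / [4]
  Insert 5 (step 5): P = [5, 9] / [6] / [7] / [8];  Q = [1, 3] / [2] / [4] / [5]
  Insert 1 (step 6): P = [1, 9] / [5] / [6] / [7] / [8];  Q = [1, 3] / [2] / [4] / [5] / [6]
  Insert 4 (step 7): P = [1, 4] / [5, 9] / [6] / [7] / [8];  Q = [1, 3] / [2, 7] / [4] / [5] / [6]
  Insert 3 (step 8): P = [1, 3] / [4, 9] / [5] / [6] / [7] / [8];  Q = [1, 3] / [2, 7] / [4] / [5] / [6] / [8]
  Insert 2 (step 9): P = [1, 2] / [3, 9] / [4] / [5] / [6] / [7] / [8];  Q = [1, 3] / [2, 7] / [4] / [5] / [6] / [8] / [9]
Final shape: (2, 2, 1, 1, 1, 1, 1).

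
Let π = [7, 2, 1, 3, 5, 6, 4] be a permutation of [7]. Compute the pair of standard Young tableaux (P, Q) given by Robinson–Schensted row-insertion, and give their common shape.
P = [1, 3, 4, 6] / [2, 5] / [7];  Q = [1, 4, 5, 6] / [2, 7] / [3];  common shape = (4, 2, 1)

Row-insert the values π_1, π_2, … into P one at a time, bumping the leftmost entry strictly greater than the inserted value down to the next row. The recording tableau Q records, in position (i, j), the step at which that cell was added to P.
  Insert 7 (step 1): P = [7];  Q = [1]
  Insert 2 (step 2): P = [2] / [7];  Q = [1] / [2]
  Insert 1 (step 3): P = [1] / [2] / [7];  Q = [1] / [2] / [3]
  Insert 3 (step 4): P = [1, 3] / [2] / [7];  Q = [1, 4] / [2] / [3]
  Insert 5 (step 5): P = [1, 3, 5] / [2] / [7];  Q = [1, 4, 5] / [2] / [3]
  Insert 6 (step 6): P = [1, 3, 5, 6] / [2] / [7];  Q = [1, 4, 5, 6] / [2] / [3]
  Insert 4 (step 7): P = [1, 3, 4, 6] / [2, 5] / [7];  Q = [1, 4, 5, 6] / [2, 7] / [3]
Final shape: (4, 2, 1).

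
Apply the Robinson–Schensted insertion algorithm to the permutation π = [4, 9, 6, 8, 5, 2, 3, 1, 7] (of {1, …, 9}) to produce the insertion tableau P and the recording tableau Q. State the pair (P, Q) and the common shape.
P = [1, 3, 7] / [2, 5, 8] / [4] / [6] / [9];  Q = [1, 2, 4] / [3, 7, 9] / [5] / [6] / [8];  common shape = (3, 3, 1, 1, 1)

Row-insert the values π_1, π_2, … into P one at a time, bumping the leftmost entry strictly greater than the inserted value down to the next row. The recording tableau Q records, in position (i, j), the step at which that cell was added to P.
  Insert 4 (step 1): P = [4];  Q = [1]
  Insert 9 (step 2): P = [4, 9];  Q = [1, 2]
  Insert 6 (step 3): P = [4, 6] / [9];  Q = [1, 2] / [3]
  Insert 8 (step 4): P = [4, 6, 8] / [9];  Q = [1, 2, 4] / [3]
  Insert 5 (step 5): P = [4, 5, 8] / [6] / [9];  Q = [1, 2, 4] / [3] / [5]
  Insert 2 (step 6): P = [2, 5, 8] / [4] / [6] / [9];  Q = [1, 2, 4] / [3] / [5] / [6]
  Insert 3 (step 7): P = [2, 3, 8] / [4, 5] / [6] / [9];  Q = [1, 2, 4] / [3, 7] / [5] / [6]
  Insert 1 (step 8): P = [1, 3, 8] / [2, 5] / [4] / [6] / [9];  Q = [1, 2, 4] / [3, 7] / [5] / [6] / [8]
  Insert 7 (step 9): P = [1, 3, 7] / [2, 5, 8] / [4] / [6] / [9];  Q = [1, 2, 4] / [3, 7, 9] / [5] / [6] / [8]
Final shape: (3, 3, 1, 1, 1).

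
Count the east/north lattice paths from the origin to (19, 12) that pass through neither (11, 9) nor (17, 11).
Number of paths = 63093225

Inclusion–exclusion. Total paths: C(31, 19) = 141120525. Through P₁: C(20, 11)·C(11, 8) = 27713400. Through P₂: C(28, 17)·C(3, 2) = 64422540. Since P₁ is strictly southwest of P₂, a monotone path through both must visit P₁ then P₂; paths through both = C(20, 11)·C(8, 6)·C(3, 2) = 14108640. Avoid both = 141120525 − 27713400 − 64422540 + 14108640 = 63093225.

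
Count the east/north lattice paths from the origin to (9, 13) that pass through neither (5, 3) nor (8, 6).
Number of paths = 426300

Inclusion–exclusion. Total paths: C(22, 9) = 497420. Through P₁: C(8, 5)·C(14, 4) = 56056. Through P₂: C(14, 8)·C(8, 1) = 24024. Since P₁ is strictly southwest of P₂, a monotone path through both must visit P₁ then P₂; paths through both = C(8, 5)·C(6, 3)·C(8, 1) = 8960. Avoid both = 497420 − 56056 − 24024 + 8960 = 426300.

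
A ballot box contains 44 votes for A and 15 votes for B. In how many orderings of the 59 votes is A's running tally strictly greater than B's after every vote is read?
Strict-lead orderings = 19609685422740

Total orderings of the 59 votes with 44 for A: C(59, 44) = 39895566894540. By the Bertrand ballot formula (Cycle Lemma / reflection principle), the number of orderings in which A is strictly ahead of B throughout is (p − q)/(p + q) · C(p + q, p) = (44 − 15)/(44 + 15) · 39895566894540 = 19609685422740.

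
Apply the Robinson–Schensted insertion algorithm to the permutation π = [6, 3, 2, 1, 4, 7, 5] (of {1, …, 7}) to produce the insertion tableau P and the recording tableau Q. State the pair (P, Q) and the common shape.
P = [1, 4, 5] / [2, 7] / [3] / [6];  Q = [1, 5, 6] / [2, 7] / [3] / [4];  common shape = (3, 2, 1, 1)

Row-insert the values π_1, π_2, … into P one at a time, bumping the leftmost entry strictly greater than the inserted value down to the next row. The recording tableau Q records, in position (i, j), the step at which that cell was added to P.
  Insert 6 (step 1): P = [6];  Q = [1]
  Insert 3 (step 2): P = [3] / [6];  Q = [1] / [2]
  Insert 2 (step 3): P = [2] / [3] / [6];  Q = [1] / [2] / [3]
  Insert 1 (step 4): P = [1] / [2] / [3] / [6];  Q = [1] / [2] / [3] / [4]
  Insert 4 (step 5): P = [1, 4] / [2] / [3] / [6];  Q = [1, 5] / [2] / [3] / [4]
  Insert 7 (step 6): P = [1, 4, 7] / [2] / [3] / [6];  Q = [1, 5, 6] / [2] / [3] / [4]
  Insert 5 (step 7): P = [1, 4, 5] / [2, 7] / [3] / [6];  Q = [1, 5, 6] / [2, 7] / [3] / [4]
Final shape: (3, 2, 1, 1).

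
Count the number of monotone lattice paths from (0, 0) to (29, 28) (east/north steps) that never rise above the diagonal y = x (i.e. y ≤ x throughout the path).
Number of paths = 1002242216651368

By the reflection principle (André's argument), the number of monotone paths to (29, 28) with n ≤ m that never go above y = x is C(57, 29) − C(57, 30) = 15033633249770520 − 14031391033119152 = 1002242216651368.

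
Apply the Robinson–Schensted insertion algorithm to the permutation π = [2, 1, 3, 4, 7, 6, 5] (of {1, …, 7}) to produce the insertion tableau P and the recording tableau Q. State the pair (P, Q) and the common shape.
P = [1, 3, 4, 5] / [2, 6] / [7];  Q = [1, 3, 4, 5] / [2, 6] / [7];  common shape = (4, 2, 1)

Row-insert the values π_1, π_2, … into P one at a time, bumping the leftmost entry strictly greater than the inserted value down to the next row. The recording tableau Q records, in position (i, j), the step at which that cell was added to P.
  Insert 2 (step 1): P = [2];  Q = [1]
  Insert 1 (step 2): P = [1] / [2];  Q = [1] / [2]
  Insert 3 (step 3): P = [1, 3] / [2];  Q = [1, 3] / [2]
  Insert 4 (step 4): P = [1, 3, 4] / [2];  Q = [1, 3, 4] / [2]
  Insert 7 (step 5): P = [1, 3, 4, 7] / [2];  Q = [1, 3, 4, 5] / [2]
  Insert 6 (step 6): P = [1, 3, 4, 6] / [2, 7];  Q = [1, 3, 4, 5] / [2, 6]
  Insert 5 (step 7): P = [1, 3, 4, 5] / [2, 6] / [7];  Q = [1, 3, 4, 5] / [2, 6] / [7]
Final shape: (4, 2, 1).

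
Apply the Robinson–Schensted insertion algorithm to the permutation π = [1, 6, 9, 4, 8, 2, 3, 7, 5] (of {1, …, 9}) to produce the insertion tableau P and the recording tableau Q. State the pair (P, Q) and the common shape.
P = [1, 2, 3, 5] / [4, 7] / [6, 8] / [9];  Q = [1, 2, 3, 8] / [4, 5] / [6, 7] / [9];  common shape = (4, 2, 2, 1)

Row-insert the values π_1, π_2, … into P one at a time, bumping the leftmost entry strictly greater than the inserted value down to the next row. The recording tableau Q records, in position (i, j), the step at which that cell was added to P.
  Insert 1 (step 1): P = [1];  Q = [1]
  Insert 6 (step 2): P = [1, 6];  Q = [1, 2]
  Insert 9 (step 3): P = [1, 6, 9];  Q = [1, 2, 3]
  Insert 4 (step 4): P = [1, 4, 9] / [6];  Q = [1, 2, 3] / [4]
  Insert 8 (step 5): P = [1, 4, 8] / [6, 9];  Q = [1, 2, 3] / [4, 5]
  Insert 2 (step 6): P = [1, 2, 8] / [4, 9] / [6];  Q = [1, 2, 3] / [4, 5] / [6]
  Insert 3 (step 7): P = [1, 2, 3] / [4, 8] / [6, 9];  Q = [1, 2, 3] / [4, 5] / [6, 7]
  Insert 7 (step 8): P = [1, 2, 3, 7] / [4, 8] / [6, 9];  Q = [1, 2, 3, 8] / [4, 5] / [6, 7]
  Insert 5 (step 9): P = [1, 2, 3, 5] / [4, 7] / [6, 8] / [9];  Q = [1, 2, 3, 8] / [4, 5] / [6, 7] / [9]
Final shape: (4, 2, 2, 1).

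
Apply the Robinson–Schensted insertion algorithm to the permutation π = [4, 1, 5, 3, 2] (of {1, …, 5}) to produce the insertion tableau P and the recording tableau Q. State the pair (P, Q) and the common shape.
P = [1, 2] / [3, 5] / [4];  Q = [1, 3] / [2, 4] / [5];  common shape = (2, 2, 1)

Row-insert the values π_1, π_2, … into P one at a time, bumping the leftmost entry strictly greater than the inserted value down to the next row. The recording tableau Q records, in position (i, j), the step at which that cell was added to P.
  Insert 4 (step 1): P = [4];  Q = [1]
  Insert 1 (step 2): P = [1] / [4];  Q = [1] / [2]
  Insert 5 (step 3): P = [1, 5] / [4];  Q = [1, 3] / [2]
  Insert 3 (step 4): P = [1, 3] / [4, 5];  Q = [1, 3] / [2, 4]
  Insert 2 (step 5): P = [1, 2] / [3, 5] / [4];  Q = [1, 3] / [2, 4] / [5]
Final shape: (2, 2, 1).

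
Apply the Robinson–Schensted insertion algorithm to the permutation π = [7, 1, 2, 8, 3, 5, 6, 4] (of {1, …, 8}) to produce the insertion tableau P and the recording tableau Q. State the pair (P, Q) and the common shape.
P = [1, 2, 3, 4, 6] / [5, 8] / [7];  Q = [1, 3, 4, 6, 7] / [2, 5] / [8];  common shape = (5, 2, 1)

Row-insert the values π_1, π_2, … into P one at a time, bumping the leftmost entry strictly greater than the inserted value down to the next row. The recording tableau Q records, in position (i, j), the step at which that cell was added to P.
  Insert 7 (step 1): P = [7];  Q = [1]
  Insert 1 (step 2): P = [1] / [7];  Q = [1] / [2]
  Insert 2 (step 3): P = [1, 2] / [7];  Q = [1, 3] / [2]
  Insert 8 (step 4): P = [1, 2, 8] / [7];  Q = [1, 3, 4] / [2]
  Insert 3 (step 5): P = [1, 2, 3] / [7, 8];  Q = [1, 3, 4] / [2, 5]
  Insert 5 (step 6): P = [1, 2, 3, 5] / [7, 8];  Q = [1, 3, 4, 6] / [2, 5]
  Insert 6 (step 7): P = [1, 2, 3, 5, 6] / [7, 8];  Q = [1, 3, 4, 6, 7] / [2, 5]
  Insert 4 (step 8): P = [1, 2, 3, 4, 6] / [5, 8] / [7];  Q = [1, 3, 4, 6, 7] / [2, 5] / [8]
Final shape: (5, 2, 1).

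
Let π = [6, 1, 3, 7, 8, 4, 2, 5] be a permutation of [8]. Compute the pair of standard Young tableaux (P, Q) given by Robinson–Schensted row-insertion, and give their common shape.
P = [1, 2, 4, 5] / [3, 7, 8] / [6];  Q = [1, 3, 4, 5] / [2, 6, 8] / [7];  common shape = (4, 3, 1)

Row-insert the values π_1, π_2, … into P one at a time, bumping the leftmost entry strictly greater than the inserted value down to the next row. The recording tableau Q records, in position (i, j), the step at which that cell was added to P.
  Insert 6 (step 1): P = [6];  Q = [1]
  Insert 1 (step 2): P = [1] / [6];  Q = [1] / [2]
  Insert 3 (step 3): P = [1, 3] / [6];  Q = [1, 3] / [2]
  Insert 7 (step 4): P = [1, 3, 7] / [6];  Q = [1, 3, 4] / [2]
  Insert 8 (step 5): P = [1, 3, 7, 8] / [6];  Q = [1, 3, 4, 5] / [2]
  Insert 4 (step 6): P = [1, 3, 4, 8] / [6, 7];  Q = [1, 3, 4, 5] / [2, 6]
  Insert 2 (step 7): P = [1, 2, 4, 8] / [3, 7] / [6];  Q = [1, 3, 4, 5] / [2, 6] / [7]
  Insert 5 (step 8): P = [1, 2, 4, 5] / [3, 7, 8] / [6];  Q = [1, 3, 4, 5] / [2, 6, 8] / [7]
Final shape: (4, 3, 1).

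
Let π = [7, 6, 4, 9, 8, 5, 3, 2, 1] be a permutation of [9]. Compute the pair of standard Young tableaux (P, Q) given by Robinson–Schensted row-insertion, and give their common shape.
P = [1, 5] / [2, 8] / [3, 9] / [4] / [6] / [7];  Q = [1, 4] / [2, 5] / [3, 6] / [7] / [8] / [9];  common shape = (2, 2, 2, 1, 1, 1)

Row-insert the values π_1, π_2, … into P one at a time, bumping the leftmost entry strictly greater than the inserted value down to the next row. The recording tableau Q records, in position (i, j), the step at which that cell was added to P.
  Insert 7 (step 1): P = [7];  Q = [1]
  Insert 6 (step 2): P = [6] / [7];  Q = [1] / [2]
  Insert 4 (step 3): P = [4] / [6] / [7];  Q = [1] / [2] / [3]
  Insert 9 (step 4): P = [4, 9] / [6] / [7];  Q = [1, 4] / [2] / [3]
  Insert 8 (step 5): P = [4, 8] / [6, 9] / [7];  Q = [1, 4] / [2, 5] / [3]
  Insert 5 (step 6): P = [4, 5] / [6, 8] / [7, 9];  Q = [1, 4] / [2, 5] / [3, 6]
  Insert 3 (step 7): P = [3, 5] / [4, 8] / [6, 9] / [7];  Q = [1, 4] / [2, 5] / [3, 6] / [7]
  Insert 2 (step 8): P = [2, 5] / [3, 8] / [4, 9] / [6] / [7];  Q = [1, 4] / [2, 5] / [3, 6] / [7] / [8]
  Insert 1 (step 9): P = [1, 5] / [2, 8] / [3, 9] / [4] / [6] / [7];  Q = [1, 4] / [2, 5] / [3, 6] / [7] / [8] / [9]
Final shape: (2, 2, 2, 1, 1, 1).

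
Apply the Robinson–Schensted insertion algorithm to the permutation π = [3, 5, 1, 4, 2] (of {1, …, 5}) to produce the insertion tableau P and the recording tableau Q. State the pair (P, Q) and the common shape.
P = [1, 2] / [3, 4] / [5];  Q = [1, 2] / [3, 4] / [5];  common shape = (2, 2, 1)

Row-insert the values π_1, π_2, … into P one at a time, bumping the leftmost entry strictly greater than the inserted value down to the next row. The recording tableau Q records, in position (i, j), the step at which that cell was added to P.
  Insert 3 (step 1): P = [3];  Q = [1]
  Insert 5 (step 2): P = [3, 5];  Q = [1, 2]
  Insert 1 (step 3): P = [1, 5] / [3];  Q = [1, 2] / [3]
  Insert 4 (step 4): P = [1, 4] / [3, 5];  Q = [1, 2] / [3, 4]
  Insert 2 (step 5): P = [1, 2] / [3, 4] / [5];  Q = [1, 2] / [3, 4] / [5]
Final shape: (2, 2, 1).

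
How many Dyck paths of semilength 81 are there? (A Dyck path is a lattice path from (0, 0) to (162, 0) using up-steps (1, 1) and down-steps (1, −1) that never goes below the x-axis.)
C_81 = 4462290049988320482463241297506133183499654740

These Dyck paths are counted by the Catalan number C_n = (1/(n + 1)) · C(2n, n). For n = 81: C_81 = (1/82) · C(162, 81) = 365907784099042279561985786395502921046971688680/82 = 4462290049988320482463241297506133183499654740.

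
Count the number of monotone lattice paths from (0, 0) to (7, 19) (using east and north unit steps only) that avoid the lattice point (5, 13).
Number of paths = 417896

Total paths from (0, 0) to (7, 19): C(26, 7) = 657800. Paths through (5, 13): (paths (0, 0) → (5, 13)) × (paths (5, 13) → (7, 19)) = C(18, 5) · C(8, 2) = 8568 · 28 = 239904. Avoidance count = 657800 − 239904 = 417896.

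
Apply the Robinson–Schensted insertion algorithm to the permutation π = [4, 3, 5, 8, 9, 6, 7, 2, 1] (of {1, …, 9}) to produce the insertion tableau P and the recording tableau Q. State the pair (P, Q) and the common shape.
P = [1, 5, 6, 7] / [2, 8, 9] / [3] / [4];  Q = [1, 3, 4, 5] / [2, 6, 7] / [8] / [9];  common shape = (4, 3, 1, 1)

Row-insert the values π_1, π_2, … into P one at a time, bumping the leftmost entry strictly greater than the inserted value down to the next row. The recording tableau Q records, in position (i, j), the step at which that cell was added to P.
  Insert 4 (step 1): P = [4];  Q = [1]
  Insert 3 (step 2): P = [3] / [4];  Q = [1] / [2]
  Insert 5 (step 3): P = [3, 5] / [4];  Q = [1, 3] / [2]
  Insert 8 (step 4): P = [3, 5, 8] / [4];  Q = [1, 3, 4] / [2]
  Insert 9 (step 5): P = [3, 5, 8, 9] / [4];  Q = [1, 3, 4, 5] / [2]
  Insert 6 (step 6): P = [3, 5, 6, 9] / [4, 8];  Q = [1, 3, 4, 5] / [2, 6]
  Insert 7 (step 7): P = [3, 5, 6, 7] / [4, 8, 9];  Q = [1, 3, 4, 5] / [2, 6, 7]
  Insert 2 (step 8): P = [2, 5, 6, 7] / [3, 8, 9] / [4];  Q = [1, 3, 4, 5] / [2, 6, 7] / [8]
  Insert 1 (step 9): P = [1, 5, 6, 7] / [2, 8, 9] / [3] / [4];  Q = [1, 3, 4, 5] / [2, 6, 7] / [8] / [9]
Final shape: (4, 3, 1, 1).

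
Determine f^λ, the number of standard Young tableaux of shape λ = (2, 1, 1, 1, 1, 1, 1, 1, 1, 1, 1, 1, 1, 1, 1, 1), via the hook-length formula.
# SYT of shape (2, 1, 1, 1, 1, 1, 1, 1, 1, 1, 1, 1, 1, 1, 1, 1) = 16

Hook-length formula: f^λ = n! / Π hook(c), product over all cells c of the Young diagram. For λ = (2, 1, 1, 1, 1, 1, 1, 1, 1, 1, 1, 1, 1, 1, 1, 1), n = 17 boxes. Hook lengths by row (left-to-right, top-to-bottom): [17, 1]; [15]; [14]; [13]; [12]; [11]; [10]; [9]; [8]; [7]; [6]; [5]; [4]; [3]; [2]; [1]. Product of hooks = 22230464256000. So f^λ = 17! / 22230464256000 = 355687428096000 / 22230464256000 = 16.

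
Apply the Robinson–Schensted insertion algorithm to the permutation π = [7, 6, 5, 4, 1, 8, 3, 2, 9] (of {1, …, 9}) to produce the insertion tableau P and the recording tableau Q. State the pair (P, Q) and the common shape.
P = [1, 2, 9] / [3, 8] / [4] / [5] / [6] / [7];  Q = [1, 6, 9] / [2, 7] / [3] / [4] / [5] / [8];  common shape = (3, 2, 1, 1, 1, 1)

Row-insert the values π_1, π_2, … into P one at a time, bumping the leftmost entry strictly greater than the inserted value down to the next row. The recording tableau Q records, in position (i, j), the step at which that cell was added to P.
  Insert 7 (step 1): P = [7];  Q = [1]
  Insert 6 (step 2): P = [6] / [7];  Q = [1] / [2]
  Insert 5 (step 3): P = [5] / [6] / [7];  Q = [1] / [2] / [3]
  Insert 4 (step 4): P = [4] / [5] / [6] / [7];  Q = [1] / [2] / [3] / [4]
  Insert 1 (step 5): P = [1] / [4] / [5] / [6] / [7];  Q = [1] / [2] / [3] / [4] / [5]
  Insert 8 (step 6): P = [1, 8] / [4] / [5] / [6] / [7];  Q = [1, 6] / [2] / [3] / [4] / [5]
  Insert 3 (step 7): P = [1, 3] / [4, 8] / [5] / [6] / [7];  Q = [1, 6] / [2, 7] / [3] / [4] / [5]
  Insert 2 (step 8): P = [1, 2] / [3, 8] / [4] / [5] / [6] / [7];  Q = [1, 6] / [2, 7] / [3] / [4] / [5] / [8]
  Insert 9 (step 9): P = [1, 2, 9] / [3, 8] / [4] / [5] / [6] / [7];  Q = [1, 6, 9] / [2, 7] / [3] / [4] / [5] / [8]
Final shape: (3, 2, 1, 1, 1, 1).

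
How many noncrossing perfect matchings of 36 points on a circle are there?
C_18 = 477638700

These noncrossing handshakes are counted by the Catalan number C_n = (1/(n + 1)) · C(2n, n). For n = 18: C_18 = (1/19) · C(36, 18) = 9075135300/19 = 477638700.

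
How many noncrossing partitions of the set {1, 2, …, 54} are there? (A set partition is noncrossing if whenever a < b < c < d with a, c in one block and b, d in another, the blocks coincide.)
C_54 = 451959718027953471447609509424

These noncrossing partitions are counted by the Catalan number C_n = (1/(n + 1)) · C(2n, n). For n = 54: C_54 = (1/55) · C(108, 54) = 24857784491537440929618523018320/55 = 451959718027953471447609509424.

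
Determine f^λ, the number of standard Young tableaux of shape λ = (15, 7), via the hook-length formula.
# SYT of shape (15, 7) = 95931

Hook-length formula: f^λ = n! / Π hook(c), product over all cells c of the Young diagram. For λ = (15, 7), n = 22 boxes. Hook lengths by row (left-to-right, top-to-bottom): [16, 15, 14, 13, 12, 11, 10, 8, 7, 6, 5, 4, 3, 2, 1]; [7, 6, 5, 4, 3, 2, 1]. Product of hooks = 11716762337280000. So f^λ = 22! / 11716762337280000 = 1124000727777607680000 / 11716762337280000 = 95931.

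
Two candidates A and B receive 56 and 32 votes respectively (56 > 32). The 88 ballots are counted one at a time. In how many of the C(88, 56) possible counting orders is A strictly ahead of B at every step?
Strict-lead orderings = 270390456047576709115434

Total orderings of the 88 votes with 56 for A: C(88, 56) = 991431672174447933423258. By the Bertrand ballot formula (Cycle Lemma / reflection principle), the number of orderings in which A is strictly ahead of B throughout is (p − q)/(p + q) · C(p + q, p) = (56 − 32)/(56 + 32) · 991431672174447933423258 = 270390456047576709115434.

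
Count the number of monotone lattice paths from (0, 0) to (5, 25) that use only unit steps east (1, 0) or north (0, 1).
Number of paths = 142506

A monotone lattice path from (0, 0) to (5, 25) consists of 5 east steps and 25 north steps in some order, so it is determined by which 5 of the 30 steps are east. The count is C(30, 5) = 142506.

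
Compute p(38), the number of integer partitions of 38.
p(38) = 26015

Compute p(n) via the recurrence p(n, m) = p(n, m−1) + p(n−m, m), where p(n, m) counts partitions of n with all parts ≤ m and p(n) = p(n, n). The base cases are p(0, m) = 1 and p(n, 0) = 0 for n > 0. Filling the table yields p(38) = 26015. (Euler's pentagonal recurrence is an alternative.)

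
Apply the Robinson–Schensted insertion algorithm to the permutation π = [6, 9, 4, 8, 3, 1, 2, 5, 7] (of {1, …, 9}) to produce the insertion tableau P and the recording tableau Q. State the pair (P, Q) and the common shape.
P = [1, 2, 5, 7] / [3, 8] / [4, 9] / [6];  Q = [1, 2, 8, 9] / [3, 4] / [5, 7] / [6];  common shape = (4, 2, 2, 1)

Row-insert the values π_1, π_2, … into P one at a time, bumping the leftmost entry strictly greater than the inserted value down to the next row. The recording tableau Q records, in position (i, j), the step at which that cell was added to P.
  Insert 6 (step 1): P = [6];  Q = [1]
  Insert 9 (step 2): P = [6, 9];  Q = [1, 2]
  Insert 4 (step 3): P = [4, 9] / [6];  Q = [1, 2] / [3]
  Insert 8 (step 4): P = [4, 8] / [6, 9];  Q = [1, 2] / [3, 4]
  Insert 3 (step 5): P = [3, 8] / [4, 9] / [6];  Q = [1, 2] / [3, 4] / [5]
  Insert 1 (step 6): P = [1, 8] / [3, 9] / [4] / [6];  Q = [1, 2] / [3, 4] / [5] / [6]
  Insert 2 (step 7): P = [1, 2] / [3, 8] / [4, 9] / [6];  Q = [1, 2] / [3, 4] / [5, 7] / [6]
  Insert 5 (step 8): P = [1, 2, 5] / [3, 8] / [4, 9] / [6];  Q = [1, 2, 8] / [3, 4] / [5, 7] / [6]
  Insert 7 (step 9): P = [1, 2, 5, 7] / [3, 8] / [4, 9] / [6];  Q = [1, 2, 8, 9] / [3, 4] / [5, 7] / [6]
Final shape: (4, 2, 2, 1).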